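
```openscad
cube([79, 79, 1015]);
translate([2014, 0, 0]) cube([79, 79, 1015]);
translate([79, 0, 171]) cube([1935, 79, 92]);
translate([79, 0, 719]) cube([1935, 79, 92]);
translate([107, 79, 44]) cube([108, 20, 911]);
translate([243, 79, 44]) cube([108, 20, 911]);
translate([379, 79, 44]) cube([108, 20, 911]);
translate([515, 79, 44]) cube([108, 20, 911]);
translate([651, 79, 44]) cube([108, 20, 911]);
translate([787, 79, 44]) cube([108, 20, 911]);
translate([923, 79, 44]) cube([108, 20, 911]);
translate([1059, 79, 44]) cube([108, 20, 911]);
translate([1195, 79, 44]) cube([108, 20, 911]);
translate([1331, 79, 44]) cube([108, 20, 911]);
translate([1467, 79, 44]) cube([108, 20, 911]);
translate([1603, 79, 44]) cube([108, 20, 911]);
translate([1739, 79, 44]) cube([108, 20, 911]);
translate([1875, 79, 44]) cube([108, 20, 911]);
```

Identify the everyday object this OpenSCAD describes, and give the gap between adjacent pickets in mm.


A fence section. The picket gap is 28 mm.

Two posts, two rails, 14 pickets — a fence section. Span 1935 mm holds 14 pickets of 108 mm with 15 equal gaps: ⌊(1935 − 14·108) / 15⌋ = 28 mm.


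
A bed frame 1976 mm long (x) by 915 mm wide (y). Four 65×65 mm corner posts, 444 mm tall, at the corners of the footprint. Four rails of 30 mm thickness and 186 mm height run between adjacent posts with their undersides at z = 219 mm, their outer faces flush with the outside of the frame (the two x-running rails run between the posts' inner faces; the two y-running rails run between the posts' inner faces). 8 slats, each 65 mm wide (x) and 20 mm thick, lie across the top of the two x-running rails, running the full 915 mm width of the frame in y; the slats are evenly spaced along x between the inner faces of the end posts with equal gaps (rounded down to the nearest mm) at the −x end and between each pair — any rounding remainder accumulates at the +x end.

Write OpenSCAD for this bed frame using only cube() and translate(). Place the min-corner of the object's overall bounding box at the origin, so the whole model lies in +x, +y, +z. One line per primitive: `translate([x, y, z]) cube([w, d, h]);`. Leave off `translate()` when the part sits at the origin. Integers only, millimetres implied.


cube([65, 65, 444]);
translate([0, 850, 0]) cube([65, 65, 444]);
translate([1911, 0, 0]) cube([65, 65, 444]);
translate([1911, 850, 0]) cube([65, 65, 444]);
translate([65, 0, 219]) cube([1846, 30, 186]);
translate([65, 885, 219]) cube([1846, 30, 186]);
translate([0, 65, 219]) cube([30, 785, 186]);
translate([1946, 65, 219]) cube([30, 785, 186]);
translate([212, 0, 405]) cube([65, 915, 20]);
translate([424, 0, 405]) cube([65, 915, 20]);
translate([636, 0, 405]) cube([65, 915, 20]);
translate([848, 0, 405]) cube([65, 915, 20]);
translate([1060, 0, 405]) cube([65, 915, 20]);
translate([1272, 0, 405]) cube([65, 915, 20]);
translate([1484, 0, 405]) cube([65, 915, 20]);
translate([1696, 0, 405]) cube([65, 915, 20]);


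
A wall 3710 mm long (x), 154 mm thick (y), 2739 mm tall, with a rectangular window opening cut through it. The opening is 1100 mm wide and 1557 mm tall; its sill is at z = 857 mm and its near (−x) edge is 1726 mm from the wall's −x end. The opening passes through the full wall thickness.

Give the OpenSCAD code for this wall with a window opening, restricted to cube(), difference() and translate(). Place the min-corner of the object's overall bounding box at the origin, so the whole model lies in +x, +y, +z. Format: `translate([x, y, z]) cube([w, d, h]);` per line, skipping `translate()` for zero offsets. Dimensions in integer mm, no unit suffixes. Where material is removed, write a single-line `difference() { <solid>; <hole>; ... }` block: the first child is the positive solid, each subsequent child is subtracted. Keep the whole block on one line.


difference() { cube([3710, 154, 2739]); translate([1726, 0, 857]) cube([1100, 154, 1557]); }


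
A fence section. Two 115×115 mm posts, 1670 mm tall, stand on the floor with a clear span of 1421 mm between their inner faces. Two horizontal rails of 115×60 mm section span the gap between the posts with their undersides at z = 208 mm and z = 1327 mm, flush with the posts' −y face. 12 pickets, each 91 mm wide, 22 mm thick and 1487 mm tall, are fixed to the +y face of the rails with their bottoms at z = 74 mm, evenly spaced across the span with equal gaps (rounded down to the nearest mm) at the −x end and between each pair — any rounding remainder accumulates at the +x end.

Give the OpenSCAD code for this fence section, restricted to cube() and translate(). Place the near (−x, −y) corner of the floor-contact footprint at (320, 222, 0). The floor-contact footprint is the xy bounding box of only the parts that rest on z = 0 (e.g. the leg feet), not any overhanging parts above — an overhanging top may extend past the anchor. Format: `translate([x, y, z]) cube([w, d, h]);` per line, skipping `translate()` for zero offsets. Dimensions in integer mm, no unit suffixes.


translate([320, 222, 0]) cube([115, 115, 1670]);
translate([1856, 222, 0]) cube([115, 115, 1670]);
translate([435, 222, 208]) cube([1421, 115, 60]);
translate([435, 222, 1327]) cube([1421, 115, 60]);
translate([460, 337, 74]) cube([91, 22, 1487]);
translate([576, 337, 74]) cube([91, 22, 1487]);
translate([692, 337, 74]) cube([91, 22, 1487]);
translate([808, 337, 74]) cube([91, 22, 1487]);
translate([924, 337, 74]) cube([91, 22, 1487]);
translate([1040, 337, 74]) cube([91, 22, 1487]);
translate([1156, 337, 74]) cube([91, 22, 1487]);
translate([1272, 337, 74]) cube([91, 22, 1487]);
translate([1388, 337, 74]) cube([91, 22, 1487]);
translate([1504, 337, 74]) cube([91, 22, 1487]);
translate([1620, 337, 74]) cube([91, 22, 1487]);
translate([1736, 337, 74]) cube([91, 22, 1487]);


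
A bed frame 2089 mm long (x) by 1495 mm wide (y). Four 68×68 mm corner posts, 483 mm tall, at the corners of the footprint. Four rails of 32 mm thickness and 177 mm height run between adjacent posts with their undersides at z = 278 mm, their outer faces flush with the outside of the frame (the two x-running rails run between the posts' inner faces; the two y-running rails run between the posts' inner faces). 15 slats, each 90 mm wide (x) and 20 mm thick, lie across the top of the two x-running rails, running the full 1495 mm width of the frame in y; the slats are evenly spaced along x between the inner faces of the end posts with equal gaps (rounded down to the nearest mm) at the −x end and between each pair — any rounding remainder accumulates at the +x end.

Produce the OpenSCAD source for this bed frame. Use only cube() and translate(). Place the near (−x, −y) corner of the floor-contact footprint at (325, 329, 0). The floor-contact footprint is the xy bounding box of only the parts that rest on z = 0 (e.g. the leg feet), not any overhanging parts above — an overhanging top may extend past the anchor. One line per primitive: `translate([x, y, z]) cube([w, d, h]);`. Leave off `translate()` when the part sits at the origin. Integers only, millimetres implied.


translate([325, 329, 0]) cube([68, 68, 483]);
translate([325, 1756, 0]) cube([68, 68, 483]);
translate([2346, 329, 0]) cube([68, 68, 483]);
translate([2346, 1756, 0]) cube([68, 68, 483]);
translate([393, 329, 278]) cube([1953, 32, 177]);
translate([393, 1792, 278]) cube([1953, 32, 177]);
translate([325, 397, 278]) cube([32, 1359, 177]);
translate([2382, 397, 278]) cube([32, 1359, 177]);
translate([430, 329, 455]) cube([90, 1495, 20]);
translate([557, 329, 455]) cube([90, 1495, 20]);
translate([684, 329, 455]) cube([90, 1495, 20]);
translate([811, 329, 455]) cube([90, 1495, 20]);
translate([938, 329, 455]) cube([90, 1495, 20]);
translate([1065, 329, 455]) cube([90, 1495, 20]);
translate([1192, 329, 455]) cube([90, 1495, 20]);
translate([1319, 329, 455]) cube([90, 1495, 20]);
translate([1446, 329, 455]) cube([90, 1495, 20]);
translate([1573, 329, 455]) cube([90, 1495, 20]);
translate([1700, 329, 455]) cube([90, 1495, 20]);
translate([1827, 329, 455]) cube([90, 1495, 20]);
translate([1954, 329, 455]) cube([90, 1495, 20]);
translate([2081, 329, 455]) cube([90, 1495, 20]);
translate([2208, 329, 455]) cube([90, 1495, 20]);


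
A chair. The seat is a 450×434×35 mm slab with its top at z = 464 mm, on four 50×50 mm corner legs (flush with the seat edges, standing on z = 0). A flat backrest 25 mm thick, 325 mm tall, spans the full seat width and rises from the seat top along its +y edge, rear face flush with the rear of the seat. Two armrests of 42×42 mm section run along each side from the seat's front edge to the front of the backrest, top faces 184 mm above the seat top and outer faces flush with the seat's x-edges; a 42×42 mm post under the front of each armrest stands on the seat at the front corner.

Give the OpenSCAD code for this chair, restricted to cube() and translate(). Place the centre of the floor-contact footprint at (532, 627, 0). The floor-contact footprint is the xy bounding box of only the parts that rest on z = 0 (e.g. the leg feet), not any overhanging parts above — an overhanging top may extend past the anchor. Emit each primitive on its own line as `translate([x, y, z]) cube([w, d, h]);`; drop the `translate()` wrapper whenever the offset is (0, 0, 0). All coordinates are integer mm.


translate([307, 410, 429]) cube([450, 434, 35]);
translate([307, 410, 0]) cube([50, 50, 429]);
translate([707, 410, 0]) cube([50, 50, 429]);
translate([307, 794, 0]) cube([50, 50, 429]);
translate([707, 794, 0]) cube([50, 50, 429]);
translate([307, 819, 464]) cube([450, 25, 325]);
translate([307, 410, 606]) cube([42, 409, 42]);
translate([715, 410, 606]) cube([42, 409, 42]);
translate([307, 410, 464]) cube([42, 42, 142]);
translate([715, 410, 464]) cube([42, 42, 142]);


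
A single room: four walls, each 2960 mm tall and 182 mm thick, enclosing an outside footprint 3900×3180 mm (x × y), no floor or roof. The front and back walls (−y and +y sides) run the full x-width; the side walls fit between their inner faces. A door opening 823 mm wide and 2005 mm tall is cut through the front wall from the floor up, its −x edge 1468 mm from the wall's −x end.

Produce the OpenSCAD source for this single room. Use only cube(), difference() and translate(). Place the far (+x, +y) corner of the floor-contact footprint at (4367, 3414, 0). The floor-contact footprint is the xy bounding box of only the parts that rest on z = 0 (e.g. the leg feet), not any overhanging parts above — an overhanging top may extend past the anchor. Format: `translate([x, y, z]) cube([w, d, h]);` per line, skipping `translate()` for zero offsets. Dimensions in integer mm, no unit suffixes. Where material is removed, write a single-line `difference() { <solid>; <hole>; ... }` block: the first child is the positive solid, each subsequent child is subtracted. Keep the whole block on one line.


difference() { translate([467, 234, 0]) cube([3900, 182, 2960]); translate([1935, 234, 0]) cube([823, 182, 2005]); }
translate([467, 3232, 0]) cube([3900, 182, 2960]);
translate([467, 416, 0]) cube([182, 2816, 2960]);
translate([4185, 416, 0]) cube([182, 2816, 2960]);


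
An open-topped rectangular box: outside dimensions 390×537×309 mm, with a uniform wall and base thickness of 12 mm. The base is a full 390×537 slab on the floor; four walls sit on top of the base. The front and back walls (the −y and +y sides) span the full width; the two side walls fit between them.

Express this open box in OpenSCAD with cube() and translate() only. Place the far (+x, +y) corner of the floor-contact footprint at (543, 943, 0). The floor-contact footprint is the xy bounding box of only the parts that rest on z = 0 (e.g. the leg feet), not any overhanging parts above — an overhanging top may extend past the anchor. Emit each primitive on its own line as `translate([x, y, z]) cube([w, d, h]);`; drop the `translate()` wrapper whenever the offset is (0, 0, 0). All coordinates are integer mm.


translate([153, 406, 0]) cube([390, 537, 12]);
translate([153, 406, 12]) cube([390, 12, 297]);
translate([153, 931, 12]) cube([390, 12, 297]);
translate([153, 418, 12]) cube([12, 513, 297]);
translate([531, 418, 12]) cube([12, 513, 297]);


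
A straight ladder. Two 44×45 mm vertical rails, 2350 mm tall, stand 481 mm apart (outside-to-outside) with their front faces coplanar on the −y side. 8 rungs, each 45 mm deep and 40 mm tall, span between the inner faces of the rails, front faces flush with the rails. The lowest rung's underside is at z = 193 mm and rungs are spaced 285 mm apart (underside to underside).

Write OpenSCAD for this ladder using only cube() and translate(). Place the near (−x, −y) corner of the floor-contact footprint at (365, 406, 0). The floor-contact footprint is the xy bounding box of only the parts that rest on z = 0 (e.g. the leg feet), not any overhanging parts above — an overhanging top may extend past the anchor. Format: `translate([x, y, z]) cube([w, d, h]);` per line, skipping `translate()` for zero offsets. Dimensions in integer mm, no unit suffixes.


translate([365, 406, 0]) cube([44, 45, 2350]);
translate([802, 406, 0]) cube([44, 45, 2350]);
translate([409, 406, 193]) cube([393, 45, 40]);
translate([409, 406, 478]) cube([393, 45, 40]);
translate([409, 406, 763]) cube([393, 45, 40]);
translate([409, 406, 1048]) cube([393, 45, 40]);
translate([409, 406, 1333]) cube([393, 45, 40]);
translate([409, 406, 1618]) cube([393, 45, 40]);
translate([409, 406, 1903]) cube([393, 45, 40]);
translate([409, 406, 2188]) cube([393, 45, 40]);


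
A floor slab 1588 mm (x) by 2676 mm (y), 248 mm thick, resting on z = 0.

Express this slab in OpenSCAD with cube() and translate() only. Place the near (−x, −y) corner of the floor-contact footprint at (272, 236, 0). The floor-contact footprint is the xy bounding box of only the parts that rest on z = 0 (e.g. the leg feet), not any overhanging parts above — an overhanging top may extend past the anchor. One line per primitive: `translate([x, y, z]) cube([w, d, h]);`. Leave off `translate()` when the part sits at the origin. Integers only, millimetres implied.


translate([272, 236, 0]) cube([1588, 2676, 248]);


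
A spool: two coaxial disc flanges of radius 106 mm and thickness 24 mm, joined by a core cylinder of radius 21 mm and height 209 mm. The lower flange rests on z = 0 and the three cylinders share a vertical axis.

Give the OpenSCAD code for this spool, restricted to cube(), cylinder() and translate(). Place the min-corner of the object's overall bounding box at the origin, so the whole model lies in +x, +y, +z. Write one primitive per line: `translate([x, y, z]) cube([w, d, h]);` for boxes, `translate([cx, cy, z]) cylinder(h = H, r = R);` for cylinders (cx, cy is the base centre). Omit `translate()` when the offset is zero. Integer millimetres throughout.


translate([106, 106, 0]) cylinder(h = 24, r = 106);
translate([106, 106, 24]) cylinder(h = 209, r = 21);
translate([106, 106, 233]) cylinder(h = 24, r = 106);


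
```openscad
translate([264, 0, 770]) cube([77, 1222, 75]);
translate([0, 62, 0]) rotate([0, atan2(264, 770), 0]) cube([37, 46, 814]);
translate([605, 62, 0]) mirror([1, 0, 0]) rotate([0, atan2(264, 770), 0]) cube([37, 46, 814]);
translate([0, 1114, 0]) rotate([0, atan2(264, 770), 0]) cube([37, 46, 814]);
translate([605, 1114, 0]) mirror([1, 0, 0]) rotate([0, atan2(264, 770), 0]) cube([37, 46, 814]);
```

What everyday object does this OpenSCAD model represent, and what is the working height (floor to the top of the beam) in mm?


A sawhorse. The overall height is 845 mm.

A beam across two mirrored pairs of raked legs — a sawhorse. The beam's underside is at z = 770 (matching the legs' vertical rise in atan2(264, 770)) and the beam is 75 mm tall, so its top is at 770 + 75 = 845 mm. The raked legs top out at the beam's underside, so that is the highest point.


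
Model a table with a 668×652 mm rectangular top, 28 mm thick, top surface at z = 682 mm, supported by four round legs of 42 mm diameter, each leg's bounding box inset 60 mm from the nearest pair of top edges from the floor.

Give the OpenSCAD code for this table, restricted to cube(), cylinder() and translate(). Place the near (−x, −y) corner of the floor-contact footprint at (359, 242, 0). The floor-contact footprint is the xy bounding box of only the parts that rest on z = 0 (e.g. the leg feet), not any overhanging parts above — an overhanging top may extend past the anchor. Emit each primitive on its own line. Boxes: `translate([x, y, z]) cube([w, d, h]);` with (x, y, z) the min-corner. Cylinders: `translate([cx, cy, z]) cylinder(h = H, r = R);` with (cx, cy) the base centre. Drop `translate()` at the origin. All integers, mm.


translate([299, 182, 654]) cube([668, 652, 28]);
translate([380, 263, 0]) cylinder(h = 654, r = 21);
translate([886, 263, 0]) cylinder(h = 654, r = 21);
translate([380, 753, 0]) cylinder(h = 654, r = 21);
translate([886, 753, 0]) cylinder(h = 654, r = 21);


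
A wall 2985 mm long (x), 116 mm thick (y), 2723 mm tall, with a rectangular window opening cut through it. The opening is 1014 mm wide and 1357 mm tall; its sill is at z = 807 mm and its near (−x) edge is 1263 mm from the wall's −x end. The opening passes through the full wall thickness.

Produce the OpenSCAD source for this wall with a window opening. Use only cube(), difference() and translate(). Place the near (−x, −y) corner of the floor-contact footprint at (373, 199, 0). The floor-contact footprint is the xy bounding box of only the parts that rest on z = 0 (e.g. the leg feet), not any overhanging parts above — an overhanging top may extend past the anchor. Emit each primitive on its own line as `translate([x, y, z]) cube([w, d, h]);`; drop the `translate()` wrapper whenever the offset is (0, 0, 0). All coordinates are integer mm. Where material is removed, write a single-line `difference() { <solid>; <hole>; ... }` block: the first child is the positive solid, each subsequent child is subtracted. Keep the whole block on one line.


difference() { translate([373, 199, 0]) cube([2985, 116, 2723]); translate([1636, 199, 807]) cube([1014, 116, 1357]); }


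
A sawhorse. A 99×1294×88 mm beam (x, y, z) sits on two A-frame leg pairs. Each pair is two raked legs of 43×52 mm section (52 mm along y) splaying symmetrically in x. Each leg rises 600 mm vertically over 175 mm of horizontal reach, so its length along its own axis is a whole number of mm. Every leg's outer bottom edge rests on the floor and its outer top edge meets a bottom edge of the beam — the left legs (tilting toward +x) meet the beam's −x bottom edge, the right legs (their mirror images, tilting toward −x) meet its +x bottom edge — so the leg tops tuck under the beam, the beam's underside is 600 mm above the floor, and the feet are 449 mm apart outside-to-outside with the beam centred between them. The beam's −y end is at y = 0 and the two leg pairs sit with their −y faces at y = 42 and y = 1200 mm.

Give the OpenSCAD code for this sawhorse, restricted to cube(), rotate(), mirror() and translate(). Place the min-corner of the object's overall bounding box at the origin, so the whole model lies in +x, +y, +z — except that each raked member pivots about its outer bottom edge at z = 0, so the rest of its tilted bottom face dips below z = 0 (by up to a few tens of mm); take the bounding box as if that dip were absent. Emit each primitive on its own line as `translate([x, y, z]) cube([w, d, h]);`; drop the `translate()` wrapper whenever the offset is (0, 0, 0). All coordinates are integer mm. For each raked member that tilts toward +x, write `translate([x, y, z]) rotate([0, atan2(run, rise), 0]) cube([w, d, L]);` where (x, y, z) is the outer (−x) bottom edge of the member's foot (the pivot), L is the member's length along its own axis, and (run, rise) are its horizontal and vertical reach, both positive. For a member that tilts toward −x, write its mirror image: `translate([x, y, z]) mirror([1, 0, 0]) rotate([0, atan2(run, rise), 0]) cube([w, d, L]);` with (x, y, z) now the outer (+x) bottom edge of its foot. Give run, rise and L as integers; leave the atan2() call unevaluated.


translate([175, 0, 600]) cube([99, 1294, 88]);
translate([0, 42, 0]) rotate([0, atan2(175, 600), 0]) cube([43, 52, 625]);
translate([449, 42, 0]) mirror([1, 0, 0]) rotate([0, atan2(175, 600), 0]) cube([43, 52, 625]);
translate([0, 1200, 0]) rotate([0, atan2(175, 600), 0]) cube([43, 52, 625]);
translate([449, 1200, 0]) mirror([1, 0, 0]) rotate([0, atan2(175, 600), 0]) cube([43, 52, 625]);


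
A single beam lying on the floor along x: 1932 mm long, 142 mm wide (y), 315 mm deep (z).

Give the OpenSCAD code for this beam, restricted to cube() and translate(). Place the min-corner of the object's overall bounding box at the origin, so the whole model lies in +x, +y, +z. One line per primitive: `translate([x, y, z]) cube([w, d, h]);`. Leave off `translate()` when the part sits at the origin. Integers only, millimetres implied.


cube([1932, 142, 315]);


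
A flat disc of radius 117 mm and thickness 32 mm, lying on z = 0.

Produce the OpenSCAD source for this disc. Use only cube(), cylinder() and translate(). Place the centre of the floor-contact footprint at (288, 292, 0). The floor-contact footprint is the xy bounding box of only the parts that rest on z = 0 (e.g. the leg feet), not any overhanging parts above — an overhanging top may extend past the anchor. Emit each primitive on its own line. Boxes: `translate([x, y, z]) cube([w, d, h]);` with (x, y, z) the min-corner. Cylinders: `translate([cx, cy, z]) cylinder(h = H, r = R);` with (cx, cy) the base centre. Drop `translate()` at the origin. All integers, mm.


translate([288, 292, 0]) cylinder(h = 32, r = 117);


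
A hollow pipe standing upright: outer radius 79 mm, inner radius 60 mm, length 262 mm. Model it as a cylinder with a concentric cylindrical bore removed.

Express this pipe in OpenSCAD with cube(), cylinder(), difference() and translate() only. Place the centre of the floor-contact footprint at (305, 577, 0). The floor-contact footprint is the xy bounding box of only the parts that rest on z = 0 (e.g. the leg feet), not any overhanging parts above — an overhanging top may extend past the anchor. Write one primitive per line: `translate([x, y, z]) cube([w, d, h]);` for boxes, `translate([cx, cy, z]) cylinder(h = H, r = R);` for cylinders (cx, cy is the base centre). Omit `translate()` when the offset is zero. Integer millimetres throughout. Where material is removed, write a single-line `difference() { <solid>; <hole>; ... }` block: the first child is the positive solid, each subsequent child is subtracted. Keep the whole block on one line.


difference() { translate([305, 577, 0]) cylinder(h = 262, r = 79); translate([305, 577, 0]) cylinder(h = 262, r = 60); }


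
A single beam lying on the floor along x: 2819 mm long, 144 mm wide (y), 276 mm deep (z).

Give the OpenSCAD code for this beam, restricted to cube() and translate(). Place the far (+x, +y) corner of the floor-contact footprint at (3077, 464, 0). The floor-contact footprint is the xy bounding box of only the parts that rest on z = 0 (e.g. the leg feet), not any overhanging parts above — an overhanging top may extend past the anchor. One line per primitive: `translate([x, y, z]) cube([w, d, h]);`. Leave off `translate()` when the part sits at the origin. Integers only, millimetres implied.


translate([258, 320, 0]) cube([2819, 144, 276]);


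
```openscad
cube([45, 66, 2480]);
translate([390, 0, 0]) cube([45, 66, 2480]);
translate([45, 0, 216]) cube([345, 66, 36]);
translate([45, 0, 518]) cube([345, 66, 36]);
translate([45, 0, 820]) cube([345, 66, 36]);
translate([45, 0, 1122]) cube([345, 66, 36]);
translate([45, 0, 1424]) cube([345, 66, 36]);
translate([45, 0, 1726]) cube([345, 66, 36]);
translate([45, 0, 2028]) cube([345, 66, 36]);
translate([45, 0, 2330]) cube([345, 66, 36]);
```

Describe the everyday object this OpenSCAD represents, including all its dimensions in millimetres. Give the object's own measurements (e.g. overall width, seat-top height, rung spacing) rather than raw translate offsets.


A straight ladder. Two 45×66 mm vertical rails, 2480 mm tall, stand 435 mm apart (outside-to-outside) with their front faces coplanar on the −y side. 8 rungs, each 66 mm deep and 36 mm tall, span between the inner faces of the rails, front faces flush with the rails. The lowest rung's underside is at z = 216 mm and rungs are spaced 302 mm apart (underside to underside).


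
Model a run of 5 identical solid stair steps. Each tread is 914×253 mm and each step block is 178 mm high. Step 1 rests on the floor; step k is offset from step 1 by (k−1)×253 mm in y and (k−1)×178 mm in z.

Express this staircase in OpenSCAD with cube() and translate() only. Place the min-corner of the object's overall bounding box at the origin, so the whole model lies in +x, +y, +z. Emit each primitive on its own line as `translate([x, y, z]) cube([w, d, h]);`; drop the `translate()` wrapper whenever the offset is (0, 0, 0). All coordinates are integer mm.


cube([914, 253, 178]);
translate([0, 253, 178]) cube([914, 253, 178]);
translate([0, 506, 356]) cube([914, 253, 178]);
translate([0, 759, 534]) cube([914, 253, 178]);
translate([0, 1012, 712]) cube([914, 253, 178]);


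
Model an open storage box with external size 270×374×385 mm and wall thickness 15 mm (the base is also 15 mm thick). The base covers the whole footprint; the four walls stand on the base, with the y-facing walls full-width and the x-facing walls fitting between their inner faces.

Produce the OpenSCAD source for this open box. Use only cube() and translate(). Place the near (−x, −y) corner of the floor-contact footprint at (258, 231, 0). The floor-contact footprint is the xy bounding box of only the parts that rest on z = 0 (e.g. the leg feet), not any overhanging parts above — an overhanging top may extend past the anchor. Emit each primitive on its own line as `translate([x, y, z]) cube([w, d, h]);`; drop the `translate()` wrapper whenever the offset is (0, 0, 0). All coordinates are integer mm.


translate([258, 231, 0]) cube([270, 374, 15]);
translate([258, 231, 15]) cube([270, 15, 370]);
translate([258, 590, 15]) cube([270, 15, 370]);
translate([258, 246, 15]) cube([15, 344, 370]);
translate([513, 246, 15]) cube([15, 344, 370]);


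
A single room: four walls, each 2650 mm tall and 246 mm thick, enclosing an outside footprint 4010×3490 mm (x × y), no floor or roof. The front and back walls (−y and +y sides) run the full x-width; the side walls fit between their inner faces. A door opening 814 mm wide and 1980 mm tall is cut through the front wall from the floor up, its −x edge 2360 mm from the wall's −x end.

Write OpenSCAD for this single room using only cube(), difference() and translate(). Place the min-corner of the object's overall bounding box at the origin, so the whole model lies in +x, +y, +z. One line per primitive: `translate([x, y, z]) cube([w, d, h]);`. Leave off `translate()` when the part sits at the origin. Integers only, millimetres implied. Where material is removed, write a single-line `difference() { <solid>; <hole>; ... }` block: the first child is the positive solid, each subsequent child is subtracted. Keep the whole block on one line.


difference() { cube([4010, 246, 2650]); translate([2360, 0, 0]) cube([814, 246, 1980]); }
translate([0, 3244, 0]) cube([4010, 246, 2650]);
translate([0, 246, 0]) cube([246, 2998, 2650]);
translate([3764, 246, 0]) cube([246, 2998, 2650]);


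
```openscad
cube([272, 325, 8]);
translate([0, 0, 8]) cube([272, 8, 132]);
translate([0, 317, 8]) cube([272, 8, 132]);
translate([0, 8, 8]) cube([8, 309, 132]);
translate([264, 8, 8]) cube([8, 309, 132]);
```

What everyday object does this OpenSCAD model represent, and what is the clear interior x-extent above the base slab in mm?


An open box. The internal width is 256 mm.

A 272×325 base slab with four walls standing on it — an open box. The base is 272 mm wide and the walls are 8 mm thick, so the internal width is 272 − 2 × 8 = 256 mm.


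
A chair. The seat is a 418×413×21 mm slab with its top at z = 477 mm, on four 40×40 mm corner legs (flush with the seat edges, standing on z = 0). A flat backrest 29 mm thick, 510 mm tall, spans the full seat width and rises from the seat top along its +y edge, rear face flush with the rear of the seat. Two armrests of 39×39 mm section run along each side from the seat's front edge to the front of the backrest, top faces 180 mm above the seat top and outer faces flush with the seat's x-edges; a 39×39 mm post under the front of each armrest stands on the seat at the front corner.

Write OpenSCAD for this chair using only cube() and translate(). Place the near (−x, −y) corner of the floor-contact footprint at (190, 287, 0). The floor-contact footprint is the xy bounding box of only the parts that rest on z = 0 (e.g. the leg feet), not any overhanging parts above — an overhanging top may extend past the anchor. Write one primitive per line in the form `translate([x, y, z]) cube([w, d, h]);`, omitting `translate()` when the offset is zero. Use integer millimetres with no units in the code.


translate([190, 287, 456]) cube([418, 413, 21]);
translate([190, 287, 0]) cube([40, 40, 456]);
translate([568, 287, 0]) cube([40, 40, 456]);
translate([190, 660, 0]) cube([40, 40, 456]);
translate([568, 660, 0]) cube([40, 40, 456]);
translate([190, 671, 477]) cube([418, 29, 510]);
translate([190, 287, 618]) cube([39, 384, 39]);
translate([569, 287, 618]) cube([39, 384, 39]);
translate([190, 287, 477]) cube([39, 39, 141]);
translate([569, 287, 477]) cube([39, 39, 141]);


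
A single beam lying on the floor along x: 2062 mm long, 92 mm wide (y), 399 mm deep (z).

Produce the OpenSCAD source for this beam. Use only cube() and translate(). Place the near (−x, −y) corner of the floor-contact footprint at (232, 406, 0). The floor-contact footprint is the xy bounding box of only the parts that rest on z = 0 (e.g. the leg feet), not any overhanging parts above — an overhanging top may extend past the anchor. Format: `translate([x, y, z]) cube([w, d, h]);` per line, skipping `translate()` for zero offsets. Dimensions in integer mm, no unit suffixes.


translate([232, 406, 0]) cube([2062, 92, 399]);


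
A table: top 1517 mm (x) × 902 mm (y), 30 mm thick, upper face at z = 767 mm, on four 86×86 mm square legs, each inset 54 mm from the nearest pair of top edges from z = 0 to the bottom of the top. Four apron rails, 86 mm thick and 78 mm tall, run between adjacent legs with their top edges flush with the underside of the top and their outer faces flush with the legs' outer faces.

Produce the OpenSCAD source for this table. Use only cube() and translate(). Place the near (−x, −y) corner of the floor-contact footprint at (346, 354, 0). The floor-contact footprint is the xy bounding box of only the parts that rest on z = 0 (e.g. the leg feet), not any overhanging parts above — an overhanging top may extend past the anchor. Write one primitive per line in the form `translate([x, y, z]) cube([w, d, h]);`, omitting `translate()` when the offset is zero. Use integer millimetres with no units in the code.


translate([292, 300, 737]) cube([1517, 902, 30]);
translate([346, 354, 0]) cube([86, 86, 737]);
translate([1669, 354, 0]) cube([86, 86, 737]);
translate([346, 1062, 0]) cube([86, 86, 737]);
translate([1669, 1062, 0]) cube([86, 86, 737]);
translate([432, 354, 659]) cube([1237, 86, 78]);
translate([432, 1062, 659]) cube([1237, 86, 78]);
translate([346, 440, 659]) cube([86, 622, 78]);
translate([1669, 440, 659]) cube([86, 622, 78]);


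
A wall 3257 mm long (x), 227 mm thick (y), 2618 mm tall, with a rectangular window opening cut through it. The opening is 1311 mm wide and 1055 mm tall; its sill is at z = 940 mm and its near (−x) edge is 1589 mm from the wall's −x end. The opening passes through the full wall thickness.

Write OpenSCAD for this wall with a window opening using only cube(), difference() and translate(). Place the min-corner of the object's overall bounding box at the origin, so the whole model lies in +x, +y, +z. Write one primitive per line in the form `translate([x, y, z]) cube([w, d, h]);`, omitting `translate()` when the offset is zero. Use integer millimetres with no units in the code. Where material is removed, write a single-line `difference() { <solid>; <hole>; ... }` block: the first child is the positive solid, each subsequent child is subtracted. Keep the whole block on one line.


difference() { cube([3257, 227, 2618]); translate([1589, 0, 940]) cube([1311, 227, 1055]); }


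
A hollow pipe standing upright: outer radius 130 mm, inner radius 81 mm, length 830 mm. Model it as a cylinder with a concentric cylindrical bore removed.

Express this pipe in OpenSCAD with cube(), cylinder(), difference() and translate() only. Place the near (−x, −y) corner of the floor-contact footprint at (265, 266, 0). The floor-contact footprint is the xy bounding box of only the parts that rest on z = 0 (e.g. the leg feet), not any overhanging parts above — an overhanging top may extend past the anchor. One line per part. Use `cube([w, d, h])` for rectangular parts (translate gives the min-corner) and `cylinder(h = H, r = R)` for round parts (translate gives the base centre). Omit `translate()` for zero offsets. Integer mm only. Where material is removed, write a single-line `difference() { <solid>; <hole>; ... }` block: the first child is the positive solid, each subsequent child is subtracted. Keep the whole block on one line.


difference() { translate([395, 396, 0]) cylinder(h = 830, r = 130); translate([395, 396, 0]) cylinder(h = 830, r = 81); }


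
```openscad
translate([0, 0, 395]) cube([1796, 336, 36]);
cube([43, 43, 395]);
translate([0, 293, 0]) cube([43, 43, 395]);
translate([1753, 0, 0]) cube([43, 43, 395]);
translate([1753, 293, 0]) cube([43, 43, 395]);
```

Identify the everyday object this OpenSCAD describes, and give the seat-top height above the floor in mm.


A bench. The seat-top height is 431 mm.

A long slab on four corner posts — a bench. The slab sits at z = 395 with thickness 36, so the top is 395 + 36 = 431 mm.


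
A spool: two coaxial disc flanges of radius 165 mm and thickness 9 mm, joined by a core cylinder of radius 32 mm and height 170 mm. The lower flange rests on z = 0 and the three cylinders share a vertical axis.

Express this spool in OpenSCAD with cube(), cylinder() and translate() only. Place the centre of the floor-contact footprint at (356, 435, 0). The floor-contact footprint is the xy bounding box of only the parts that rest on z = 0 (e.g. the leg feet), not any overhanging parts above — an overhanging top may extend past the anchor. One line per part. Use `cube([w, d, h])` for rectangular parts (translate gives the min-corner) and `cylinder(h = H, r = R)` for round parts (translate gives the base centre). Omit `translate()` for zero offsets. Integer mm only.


translate([356, 435, 0]) cylinder(h = 9, r = 165);
translate([356, 435, 9]) cylinder(h = 170, r = 32);
translate([356, 435, 179]) cylinder(h = 9, r = 165);


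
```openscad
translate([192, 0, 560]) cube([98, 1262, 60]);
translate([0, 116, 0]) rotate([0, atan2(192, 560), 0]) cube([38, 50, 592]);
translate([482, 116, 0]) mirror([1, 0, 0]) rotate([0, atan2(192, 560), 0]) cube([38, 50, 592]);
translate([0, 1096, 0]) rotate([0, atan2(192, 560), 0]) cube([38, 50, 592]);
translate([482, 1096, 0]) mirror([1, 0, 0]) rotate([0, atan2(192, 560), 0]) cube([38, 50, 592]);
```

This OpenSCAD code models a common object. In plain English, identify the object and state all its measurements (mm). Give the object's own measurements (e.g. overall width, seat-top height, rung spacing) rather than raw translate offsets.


A sawhorse. A 98×1262×60 mm beam (x, y, z) sits on two A-frame leg pairs. Each pair is two raked legs of 38×50 mm section (50 mm along y) splaying symmetrically in x. Each leg rises 560 mm vertically over 192 mm of horizontal reach and is 592 mm long along its own axis. Every leg's outer bottom edge rests on the floor and its outer top edge meets a bottom edge of the beam — the left legs (tilting toward +x) meet the beam's −x bottom edge, the right legs (their mirror images, tilting toward −x) meet its +x bottom edge — so the leg tops tuck under the beam, the beam's underside is 560 mm above the floor, and the feet are 482 mm apart outside-to-outside with the beam centred between them. The two leg pairs are set in 116 mm from either end of the beam.


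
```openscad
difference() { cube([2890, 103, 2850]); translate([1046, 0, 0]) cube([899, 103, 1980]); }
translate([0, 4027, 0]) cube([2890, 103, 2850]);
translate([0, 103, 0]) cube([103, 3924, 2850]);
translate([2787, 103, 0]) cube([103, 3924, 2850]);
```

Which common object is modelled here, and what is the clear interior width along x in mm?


A single room. The interior width is 2684 mm.

Four walls enclosing a rectangle with a door in the front wall — a room. Outside width 2890 minus two 103 mm walls gives 2684 mm.


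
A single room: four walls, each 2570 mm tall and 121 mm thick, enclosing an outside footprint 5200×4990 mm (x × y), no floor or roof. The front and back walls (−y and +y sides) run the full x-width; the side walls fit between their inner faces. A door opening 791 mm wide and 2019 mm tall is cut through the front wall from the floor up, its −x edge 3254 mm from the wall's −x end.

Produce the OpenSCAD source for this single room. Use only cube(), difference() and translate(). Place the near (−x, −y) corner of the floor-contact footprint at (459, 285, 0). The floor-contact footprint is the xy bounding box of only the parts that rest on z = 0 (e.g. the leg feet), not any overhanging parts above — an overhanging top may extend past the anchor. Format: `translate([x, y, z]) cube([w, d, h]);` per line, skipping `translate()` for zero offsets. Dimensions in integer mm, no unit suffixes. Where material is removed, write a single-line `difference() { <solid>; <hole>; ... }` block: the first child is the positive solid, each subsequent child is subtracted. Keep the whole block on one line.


difference() { translate([459, 285, 0]) cube([5200, 121, 2570]); translate([3713, 285, 0]) cube([791, 121, 2019]); }
translate([459, 5154, 0]) cube([5200, 121, 2570]);
translate([459, 406, 0]) cube([121, 4748, 2570]);
translate([5538, 406, 0]) cube([121, 4748, 2570]);


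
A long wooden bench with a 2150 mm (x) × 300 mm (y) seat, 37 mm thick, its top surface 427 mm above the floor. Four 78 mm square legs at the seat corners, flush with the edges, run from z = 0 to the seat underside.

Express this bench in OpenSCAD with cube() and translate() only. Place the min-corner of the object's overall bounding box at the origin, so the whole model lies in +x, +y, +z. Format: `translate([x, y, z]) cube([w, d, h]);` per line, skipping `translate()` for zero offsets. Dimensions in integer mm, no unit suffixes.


translate([0, 0, 390]) cube([2150, 300, 37]);
cube([78, 78, 390]);
translate([0, 222, 0]) cube([78, 78, 390]);
translate([2072, 0, 0]) cube([78, 78, 390]);
translate([2072, 222, 0]) cube([78, 78, 390]);


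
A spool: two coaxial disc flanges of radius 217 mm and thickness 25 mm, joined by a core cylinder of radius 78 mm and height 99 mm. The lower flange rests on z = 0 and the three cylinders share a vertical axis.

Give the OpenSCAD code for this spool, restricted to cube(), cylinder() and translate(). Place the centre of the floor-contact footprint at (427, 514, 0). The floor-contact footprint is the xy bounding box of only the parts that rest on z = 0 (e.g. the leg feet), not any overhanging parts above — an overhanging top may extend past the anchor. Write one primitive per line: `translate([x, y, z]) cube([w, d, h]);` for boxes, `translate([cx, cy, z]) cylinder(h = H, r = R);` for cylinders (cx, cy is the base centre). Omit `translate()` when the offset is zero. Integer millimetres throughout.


translate([427, 514, 0]) cylinder(h = 25, r = 217);
translate([427, 514, 25]) cylinder(h = 99, r = 78);
translate([427, 514, 124]) cylinder(h = 25, r = 217);
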